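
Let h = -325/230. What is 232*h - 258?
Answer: -13474/23 ≈ -585.83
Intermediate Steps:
h = -65/46 (h = -325*1/230 = -65/46 ≈ -1.4130)
232*h - 258 = 232*(-65/46) - 258 = -7540/23 - 258 = -13474/23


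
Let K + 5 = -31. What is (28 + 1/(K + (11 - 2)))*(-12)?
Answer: -3020/9 ≈ -335.56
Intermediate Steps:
K = -36 (K = -5 - 31 = -36)
(28 + 1/(K + (11 - 2)))*(-12) = (28 + 1/(-36 + (11 - 2)))*(-12) = (28 + 1/(-36 + 9))*(-12) = (28 + 1/(-27))*(-12) = (28 - 1/27)*(-12) = (755/27)*(-12) = -3020/9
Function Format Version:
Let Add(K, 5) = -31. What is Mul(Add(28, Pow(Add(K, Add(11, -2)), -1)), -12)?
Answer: Rational(-3020, 9) ≈ -335.56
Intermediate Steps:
K = -36 (K = Add(-5, -31) = -36)
Mul(Add(28, Pow(Add(K, Add(11, -2)), -1)), -12) = Mul(Add(28, Pow(Add(-36, Add(11, -2)), -1)), -12) = Mul(Add(28, Pow(Add(-36, 9), -1)), -12) = Mul(Add(28, Pow(-27, -1)), -12) = Mul(Add(28, Rational(-1, 27)), -12) = Mul(Rational(755, 27), -12) = Rational(-3020, 9)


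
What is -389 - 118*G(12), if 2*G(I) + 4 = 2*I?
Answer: -1569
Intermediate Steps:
G(I) = -2 + I (G(I) = -2 + (2*I)/2 = -2 + I)
-389 - 118*G(12) = -389 - 118*(-2 + 12) = -389 - 118*10 = -389 - 1180 = -1569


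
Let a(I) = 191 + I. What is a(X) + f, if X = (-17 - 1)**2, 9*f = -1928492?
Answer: -1923857/9 ≈ -2.1376e+5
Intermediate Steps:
f = -1928492/9 (f = (1/9)*(-1928492) = -1928492/9 ≈ -2.1428e+5)
X = 324 (X = (-18)**2 = 324)
a(X) + f = (191 + 324) - 1928492/9 = 515 - 1928492/9 = -1923857/9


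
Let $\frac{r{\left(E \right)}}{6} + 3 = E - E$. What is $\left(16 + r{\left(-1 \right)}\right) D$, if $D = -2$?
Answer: $4$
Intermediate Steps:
$r{\left(E \right)} = -18$ ($r{\left(E \right)} = -18 + 6 \left(E - E\right) = -18 + 6 \cdot 0 = -18 + 0 = -18$)
$\left(16 + r{\left(-1 \right)}\right) D = \left(16 - 18\right) \left(-2\right) = \left(-2\right) \left(-2\right) = 4$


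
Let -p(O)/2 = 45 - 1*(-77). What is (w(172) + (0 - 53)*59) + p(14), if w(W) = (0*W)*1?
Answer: -3371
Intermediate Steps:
p(O) = -244 (p(O) = -2*(45 - 1*(-77)) = -2*(45 + 77) = -2*122 = -244)
w(W) = 0 (w(W) = 0*1 = 0)
(w(172) + (0 - 53)*59) + p(14) = (0 + (0 - 53)*59) - 244 = (0 - 53*59) - 244 = (0 - 3127) - 244 = -3127 - 244 = -3371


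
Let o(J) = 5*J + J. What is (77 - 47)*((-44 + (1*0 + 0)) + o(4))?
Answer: -600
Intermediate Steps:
o(J) = 6*J
(77 - 47)*((-44 + (1*0 + 0)) + o(4)) = (77 - 47)*((-44 + (1*0 + 0)) + 6*4) = 30*((-44 + (0 + 0)) + 24) = 30*((-44 + 0) + 24) = 30*(-44 + 24) = 30*(-20) = -600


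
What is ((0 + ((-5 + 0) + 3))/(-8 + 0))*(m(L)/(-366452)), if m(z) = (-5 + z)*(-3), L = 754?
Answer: 2247/1465808 ≈ 0.0015329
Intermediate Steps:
m(z) = 15 - 3*z
((0 + ((-5 + 0) + 3))/(-8 + 0))*(m(L)/(-366452)) = ((0 + ((-5 + 0) + 3))/(-8 + 0))*((15 - 3*754)/(-366452)) = ((0 + (-5 + 3))/(-8))*((15 - 2262)*(-1/366452)) = ((0 - 2)*(-1/8))*(-2247*(-1/366452)) = -2*(-1/8)*(2247/366452) = (1/4)*(2247/366452) = 2247/1465808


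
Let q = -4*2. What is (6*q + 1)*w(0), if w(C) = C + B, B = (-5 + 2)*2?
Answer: 282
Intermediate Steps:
B = -6 (B = -3*2 = -6)
q = -8
w(C) = -6 + C (w(C) = C - 6 = -6 + C)
(6*q + 1)*w(0) = (6*(-8) + 1)*(-6 + 0) = (-48 + 1)*(-6) = -47*(-6) = 282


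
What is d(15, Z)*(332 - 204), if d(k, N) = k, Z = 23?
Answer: 1920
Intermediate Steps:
d(15, Z)*(332 - 204) = 15*(332 - 204) = 15*128 = 1920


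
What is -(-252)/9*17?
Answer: 476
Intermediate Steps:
-(-252)/9*17 = -21*(-4/3)*17 = 28*17 = 476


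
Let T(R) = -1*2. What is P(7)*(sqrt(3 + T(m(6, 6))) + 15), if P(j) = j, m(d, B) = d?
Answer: 112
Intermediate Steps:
T(R) = -2
P(7)*(sqrt(3 + T(m(6, 6))) + 15) = 7*(sqrt(3 - 2) + 15) = 7*(sqrt(1) + 15) = 7*(1 + 15) = 7*16 = 112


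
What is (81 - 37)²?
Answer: 1936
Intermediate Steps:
(81 - 37)² = 44² = 1936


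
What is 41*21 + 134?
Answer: 995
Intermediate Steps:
41*21 + 134 = 861 + 134 = 995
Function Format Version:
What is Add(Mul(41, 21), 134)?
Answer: 995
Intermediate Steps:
Add(Mul(41, 21), 134) = Add(861, 134) = 995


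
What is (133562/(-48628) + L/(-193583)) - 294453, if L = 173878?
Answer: -1385941781573101/4706777062 ≈ -2.9446e+5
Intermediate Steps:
(133562/(-48628) + L/(-193583)) - 294453 = (133562/(-48628) + 173878/(-193583)) - 294453 = (133562*(-1/48628) + 173878*(-1/193583)) - 294453 = (-66781/24314 - 173878/193583) - 294453 = -17155336015/4706777062 - 294453 = -1385941781573101/4706777062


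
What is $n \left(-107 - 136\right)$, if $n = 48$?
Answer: $-11664$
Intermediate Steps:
$n \left(-107 - 136\right) = 48 \left(-107 - 136\right) = 48 \left(-243\right) = -11664$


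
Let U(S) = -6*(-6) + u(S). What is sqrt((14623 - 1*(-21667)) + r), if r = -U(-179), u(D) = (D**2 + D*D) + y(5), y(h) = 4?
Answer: 14*I*sqrt(142) ≈ 166.83*I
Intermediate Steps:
u(D) = 4 + 2*D**2 (u(D) = (D**2 + D*D) + 4 = (D**2 + D**2) + 4 = 2*D**2 + 4 = 4 + 2*D**2)
U(S) = 40 + 2*S**2 (U(S) = -6*(-6) + (4 + 2*S**2) = 36 + (4 + 2*S**2) = 40 + 2*S**2)
r = -64122 (r = -(40 + 2*(-179)**2) = -(40 + 2*32041) = -(40 + 64082) = -1*64122 = -64122)
sqrt((14623 - 1*(-21667)) + r) = sqrt((14623 - 1*(-21667)) - 64122) = sqrt((14623 + 21667) - 64122) = sqrt(36290 - 64122) = sqrt(-27832) = 14*I*sqrt(142)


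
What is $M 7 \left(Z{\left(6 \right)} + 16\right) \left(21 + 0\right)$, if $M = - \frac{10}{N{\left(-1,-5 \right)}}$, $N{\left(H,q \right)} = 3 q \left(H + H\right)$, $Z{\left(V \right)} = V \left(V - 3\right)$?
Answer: $-1666$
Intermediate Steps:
$Z{\left(V \right)} = V \left(-3 + V\right)$
$N{\left(H,q \right)} = 6 H q$ ($N{\left(H,q \right)} = 3 q 2 H = 6 H q$)
$M = - \frac{1}{3}$ ($M = - \frac{10}{6 \left(-1\right) \left(-5\right)} = - \frac{10}{30} = \left(-10\right) \frac{1}{30} = - \frac{1}{3} \approx -0.33333$)
$M 7 \left(Z{\left(6 \right)} + 16\right) \left(21 + 0\right) = \left(- \frac{1}{3}\right) 7 \left(6 \left(-3 + 6\right) + 16\right) \left(21 + 0\right) = - \frac{7 \left(6 \cdot 3 + 16\right) 21}{3} = - \frac{7 \left(18 + 16\right) 21}{3} = - \frac{7 \cdot 34 \cdot 21}{3} = \left(- \frac{7}{3}\right) 714 = -1666$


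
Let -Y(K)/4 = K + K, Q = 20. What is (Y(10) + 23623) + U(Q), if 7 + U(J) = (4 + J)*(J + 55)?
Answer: 25336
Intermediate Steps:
U(J) = -7 + (4 + J)*(55 + J) (U(J) = -7 + (4 + J)*(J + 55) = -7 + (4 + J)*(55 + J))
Y(K) = -8*K (Y(K) = -4*(K + K) = -8*K)
(Y(10) + 23623) + U(Q) = (-8*10 + 23623) + (213 + 20² + 59*20) = (-80 + 23623) + (213 + 400 + 1180) = 23543 + 1793 = 25336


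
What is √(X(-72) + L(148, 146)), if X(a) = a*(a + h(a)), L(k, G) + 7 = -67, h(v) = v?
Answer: √10294 ≈ 101.46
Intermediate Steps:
L(k, G) = -74 (L(k, G) = -7 - 67 = -74)
X(a) = 2*a² (X(a) = a*(a + a) = a*(2*a) = 2*a²)
√(X(-72) + L(148, 146)) = √(2*(-72)² - 74) = √(2*5184 - 74) = √(10368 - 74) = √10294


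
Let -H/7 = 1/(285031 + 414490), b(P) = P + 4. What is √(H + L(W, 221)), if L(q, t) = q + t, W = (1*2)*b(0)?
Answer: √112056480245342/699521 ≈ 15.133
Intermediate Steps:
b(P) = 4 + P
W = 8 (W = (1*2)*(4 + 0) = 2*4 = 8)
H = -7/699521 (H = -7/(285031 + 414490) = -7/699521 ≈ -1.0007e-5)
√(H + L(W, 221)) = √(-7/699521 + (8 + 221)) = √(-7/699521 + 229) = √(160190302/699521) = √112056480245342/699521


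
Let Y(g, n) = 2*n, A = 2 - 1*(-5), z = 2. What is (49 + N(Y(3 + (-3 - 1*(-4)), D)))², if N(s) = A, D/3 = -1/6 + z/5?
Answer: 3136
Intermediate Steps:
A = 7 (A = 2 + 5 = 7)
D = 7/10 (D = 3*(-1/6 + 2/5) = 3*(-1*⅙ + 2*(⅕)) = 3*(-⅙ + ⅖) = 3*(7/30) = 7/10 ≈ 0.70000)
N(s) = 7
(49 + N(Y(3 + (-3 - 1*(-4)), D)))² = (49 + 7)² = 56² = 3136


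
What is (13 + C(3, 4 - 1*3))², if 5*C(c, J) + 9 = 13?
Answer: 4761/25 ≈ 190.44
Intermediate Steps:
C(c, J) = ⅘ (C(c, J) = -9/5 + (⅕)*13 = -9/5 + 13/5 = ⅘)
(13 + C(3, 4 - 1*3))² = (13 + ⅘)² = (69/5)² = 4761/25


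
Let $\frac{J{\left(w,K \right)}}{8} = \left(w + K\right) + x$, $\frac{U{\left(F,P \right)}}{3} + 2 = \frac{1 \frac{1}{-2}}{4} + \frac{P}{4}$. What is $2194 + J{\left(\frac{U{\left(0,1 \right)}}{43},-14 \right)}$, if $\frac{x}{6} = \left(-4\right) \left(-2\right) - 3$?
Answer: $\frac{99801}{43} \approx 2321.0$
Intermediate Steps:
$U{\left(F,P \right)} = - \frac{51}{8} + \frac{3 P}{4}$ ($U{\left(F,P \right)} = -6 + 3 \left(\frac{1 \frac{1}{-2}}{4} + \frac{P}{4}\right) = -6 + 3 \left(1 \left(- \frac{1}{2}\right) \frac{1}{4} + P \frac{1}{4}\right) = -6 + 3 \left(\left(- \frac{1}{2}\right) \frac{1}{4} + \frac{P}{4}\right) = -6 + 3 \left(- \frac{1}{8} + \frac{P}{4}\right) = -6 + \left(- \frac{3}{8} + \frac{3 P}{4}\right) = - \frac{51}{8} + \frac{3 P}{4}$)
$x = 30$ ($x = 6 \left(\left(-4\right) \left(-2\right) - 3\right) = 6 \left(8 - 3\right) = 6 \cdot 5 = 30$)
$J{\left(w,K \right)} = 240 + 8 K + 8 w$ ($J{\left(w,K \right)} = 8 \left(\left(w + K\right) + 30\right) = 8 \left(\left(K + w\right) + 30\right) = 8 \left(30 + K + w\right) = 240 + 8 K + 8 w$)
$2194 + J{\left(\frac{U{\left(0,1 \right)}}{43},-14 \right)} = 2194 + \left(240 + 8 \left(-14\right) + 8 \frac{- \frac{51}{8} + \frac{3}{4} \cdot 1}{43}\right) = 2194 + \left(240 - 112 + 8 \left(- \frac{51}{8} + \frac{3}{4}\right) \frac{1}{43}\right) = 2194 + \left(240 - 112 + 8 \left(\left(- \frac{45}{8}\right) \frac{1}{43}\right)\right) = 2194 + \left(240 - 112 + 8 \left(- \frac{45}{344}\right)\right) = 2194 - - \frac{5459}{43} = 2194 + \frac{5459}{43} = \frac{99801}{43}$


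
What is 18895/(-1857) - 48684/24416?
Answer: -137936627/11335128 ≈ -12.169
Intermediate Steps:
18895/(-1857) - 48684/24416 = 18895*(-1/1857) - 48684*1/24416 = -18895/1857 - 12171/6104 = -137936627/11335128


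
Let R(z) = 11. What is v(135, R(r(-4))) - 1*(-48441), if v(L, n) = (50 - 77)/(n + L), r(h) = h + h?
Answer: 7072359/146 ≈ 48441.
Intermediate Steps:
r(h) = 2*h
v(L, n) = -27/(L + n)
v(135, R(r(-4))) - 1*(-48441) = -27/(135 + 11) - 1*(-48441) = -27/146 + 48441 = 7072359/146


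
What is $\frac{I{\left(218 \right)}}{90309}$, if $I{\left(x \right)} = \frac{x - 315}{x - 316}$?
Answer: $\frac{97}{8850282} \approx 1.096 \cdot 10^{-5}$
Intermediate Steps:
$I{\left(x \right)} = \frac{-315 + x}{-316 + x}$
$\frac{I{\left(218 \right)}}{90309} = \frac{\frac{1}{-316 + 218} \left(-315 + 218\right)}{90309} = \frac{1}{-98} \left(-97\right) \frac{1}{90309} = \left(- \frac{1}{98}\right) \left(-97\right) \frac{1}{90309} = \frac{97}{98} \cdot \frac{1}{90309} = \frac{97}{8850282}$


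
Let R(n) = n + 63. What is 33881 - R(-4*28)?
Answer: 33930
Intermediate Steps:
R(n) = 63 + n
33881 - R(-4*28) = 33881 - (63 - 4*28) = 33881 - (63 - 112) = 33881 - 1*(-49) = 33881 + 49 = 33930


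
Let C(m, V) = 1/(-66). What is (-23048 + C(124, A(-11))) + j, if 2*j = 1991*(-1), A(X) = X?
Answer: -793436/33 ≈ -24044.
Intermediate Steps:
C(m, V) = -1/66
j = -1991/2 (j = (1991*(-1))/2 = (1/2)*(-1991) = -1991/2 ≈ -995.50)
(-23048 + C(124, A(-11))) + j = (-23048 - 1/66) - 1991/2 = -1521169/66 - 1991/2 = -793436/33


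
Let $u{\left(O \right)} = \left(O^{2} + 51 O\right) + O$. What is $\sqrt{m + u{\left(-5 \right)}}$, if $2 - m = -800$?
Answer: $9 \sqrt{7} \approx 23.812$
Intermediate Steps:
$m = 802$ ($m = 2 - -800 = 2 + 800 = 802$)
$u{\left(O \right)} = O^{2} + 52 O$
$\sqrt{m + u{\left(-5 \right)}} = \sqrt{802 - 5 \left(52 - 5\right)} = \sqrt{802 - 235} = \sqrt{567} = 9 \sqrt{7}$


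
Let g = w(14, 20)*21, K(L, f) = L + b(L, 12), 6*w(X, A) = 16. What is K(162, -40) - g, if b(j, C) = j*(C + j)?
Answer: 28294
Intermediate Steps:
w(X, A) = 8/3 (w(X, A) = (⅙)*16 = 8/3)
K(L, f) = L + L*(12 + L)
g = 56 (g = (8/3)*21 = 56)
K(162, -40) - g = 162*(13 + 162) - 1*56 = 162*175 - 56 = 28350 - 56 = 28294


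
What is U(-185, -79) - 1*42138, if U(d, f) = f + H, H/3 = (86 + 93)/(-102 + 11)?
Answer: -3842284/91 ≈ -42223.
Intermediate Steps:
H = -537/91 (H = 3*((86 + 93)/(-102 + 11)) = 3*(179/(-91)) = 3*(179*(-1/91)) = 3*(-179/91) = -537/91 ≈ -5.9011)
U(d, f) = -537/91 + f (U(d, f) = f - 537/91 = -537/91 + f)
U(-185, -79) - 1*42138 = (-537/91 - 79) - 1*42138 = -7726/91 - 42138 = -3842284/91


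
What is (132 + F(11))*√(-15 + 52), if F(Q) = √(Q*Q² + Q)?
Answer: √37*(132 + √1342) ≈ 1025.8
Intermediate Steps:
F(Q) = √(Q + Q³) (F(Q) = √(Q³ + Q) = √(Q + Q³))
(132 + F(11))*√(-15 + 52) = (132 + √(11 + 11³))*√(-15 + 52) = (132 + √(11 + 1331))*√37 = (132 + √1342)*√37 = √37*(132 + √1342)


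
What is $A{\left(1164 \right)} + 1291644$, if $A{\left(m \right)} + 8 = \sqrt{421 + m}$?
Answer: $1291636 + \sqrt{1585} \approx 1.2917 \cdot 10^{6}$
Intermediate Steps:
$A{\left(m \right)} = -8 + \sqrt{421 + m}$
$A{\left(1164 \right)} + 1291644 = \left(-8 + \sqrt{421 + 1164}\right) + 1291644 = \left(-8 + \sqrt{1585}\right) + 1291644 = 1291636 + \sqrt{1585}$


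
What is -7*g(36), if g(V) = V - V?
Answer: 0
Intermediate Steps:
g(V) = 0
-7*g(36) = -7*0 = 0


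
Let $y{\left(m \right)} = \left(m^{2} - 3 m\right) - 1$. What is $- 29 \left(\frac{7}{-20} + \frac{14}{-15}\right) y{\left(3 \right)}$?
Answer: $- \frac{2233}{60} \approx -37.217$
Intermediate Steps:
$y{\left(m \right)} = -1 + m^{2} - 3 m$
$- 29 \left(\frac{7}{-20} + \frac{14}{-15}\right) y{\left(3 \right)} = - 29 \left(\frac{7}{-20} + \frac{14}{-15}\right) \left(-1 + 3^{2} - 9\right) = - 29 \left(7 \left(- \frac{1}{20}\right) + 14 \left(- \frac{1}{15}\right)\right) \left(-1 + 9 - 9\right) = - 29 \left(- \frac{7}{20} - \frac{14}{15}\right) \left(-1\right) = \left(-29\right) \left(- \frac{77}{60}\right) \left(-1\right) = \frac{2233}{60} \left(-1\right) = - \frac{2233}{60}$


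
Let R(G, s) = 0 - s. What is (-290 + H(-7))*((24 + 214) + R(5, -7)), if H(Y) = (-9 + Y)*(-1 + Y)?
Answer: -39690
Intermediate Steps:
R(G, s) = -s
H(Y) = (-1 + Y)*(-9 + Y)
(-290 + H(-7))*((24 + 214) + R(5, -7)) = (-290 + (9 + (-7)**2 - 10*(-7)))*((24 + 214) - 1*(-7)) = (-290 + (9 + 49 + 70))*(238 + 7) = (-290 + 128)*245 = -162*245 = -39690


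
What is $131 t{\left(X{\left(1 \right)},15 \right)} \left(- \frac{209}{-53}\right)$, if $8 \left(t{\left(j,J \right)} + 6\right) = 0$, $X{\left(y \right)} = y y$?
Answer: $- \frac{164274}{53} \approx -3099.5$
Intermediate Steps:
$X{\left(y \right)} = y^{2}$
$t{\left(j,J \right)} = -6$ ($t{\left(j,J \right)} = -6 + \frac{1}{8} \cdot 0 = -6 + 0 = -6$)
$131 t{\left(X{\left(1 \right)},15 \right)} \left(- \frac{209}{-53}\right) = 131 \left(-6\right) \left(- \frac{209}{-53}\right) = - 786 \left(\left(-209\right) \left(- \frac{1}{53}\right)\right) = \left(-786\right) \frac{209}{53} = - \frac{164274}{53}$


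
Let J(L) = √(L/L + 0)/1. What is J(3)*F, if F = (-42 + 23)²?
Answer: 361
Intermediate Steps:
J(L) = 1 (J(L) = √(1 + 0)*1 = √1*1 = 1*1 = 1)
F = 361 (F = (-19)² = 361)
J(3)*F = 1*361 = 361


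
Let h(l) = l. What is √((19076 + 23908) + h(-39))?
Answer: √42945 ≈ 207.23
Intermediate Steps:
√((19076 + 23908) + h(-39)) = √((19076 + 23908) - 39) = √(42984 - 39) = √42945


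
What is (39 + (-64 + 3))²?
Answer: 484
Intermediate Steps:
(39 + (-64 + 3))² = (39 - 61)² = (-22)² = 484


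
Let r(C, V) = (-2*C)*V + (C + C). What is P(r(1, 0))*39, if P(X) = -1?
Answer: -39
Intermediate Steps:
r(C, V) = 2*C - 2*C*V (r(C, V) = -2*C*V + 2*C = 2*C - 2*C*V)
P(r(1, 0))*39 = -1*39 = -39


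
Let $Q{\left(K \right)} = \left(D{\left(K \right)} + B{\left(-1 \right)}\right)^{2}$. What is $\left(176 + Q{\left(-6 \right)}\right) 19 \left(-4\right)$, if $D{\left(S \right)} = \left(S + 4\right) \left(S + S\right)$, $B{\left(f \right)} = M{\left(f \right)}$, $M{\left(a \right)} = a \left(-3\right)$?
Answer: $-68780$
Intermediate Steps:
$M{\left(a \right)} = - 3 a$
$B{\left(f \right)} = - 3 f$
$D{\left(S \right)} = 2 S \left(4 + S\right)$ ($D{\left(S \right)} = \left(4 + S\right) 2 S = 2 S \left(4 + S\right)$)
$Q{\left(K \right)} = \left(3 + 2 K \left(4 + K\right)\right)^{2}$ ($Q{\left(K \right)} = \left(2 K \left(4 + K\right) - -3\right)^{2} = \left(2 K \left(4 + K\right) + 3\right)^{2} = \left(3 + 2 K \left(4 + K\right)\right)^{2}$)
$\left(176 + Q{\left(-6 \right)}\right) 19 \left(-4\right) = \left(176 + \left(3 + 2 \left(-6\right) \left(4 - 6\right)\right)^{2}\right) 19 \left(-4\right) = \left(176 + \left(3 + 2 \left(-6\right) \left(-2\right)\right)^{2}\right) \left(-76\right) = \left(176 + \left(3 + 24\right)^{2}\right) \left(-76\right) = \left(176 + 27^{2}\right) \left(-76\right) = \left(176 + 729\right) \left(-76\right) = 905 \left(-76\right) = -68780$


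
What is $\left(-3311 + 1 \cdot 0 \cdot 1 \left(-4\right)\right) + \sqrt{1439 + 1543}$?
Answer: $-3311 + \sqrt{2982} \approx -3256.4$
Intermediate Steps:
$\left(-3311 + 1 \cdot 0 \cdot 1 \left(-4\right)\right) + \sqrt{1439 + 1543} = \left(-3311 + 1 \cdot 0 \left(-4\right)\right) + \sqrt{2982} = \left(-3311 + 0 \left(-4\right)\right) + \sqrt{2982} = \left(-3311 + 0\right) + \sqrt{2982} = -3311 + \sqrt{2982}$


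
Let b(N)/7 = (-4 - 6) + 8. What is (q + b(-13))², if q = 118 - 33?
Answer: 5041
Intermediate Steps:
q = 85
b(N) = -14 (b(N) = 7*((-4 - 6) + 8) = 7*(-10 + 8) = 7*(-2) = -14)
(q + b(-13))² = (85 - 14)² = 71² = 5041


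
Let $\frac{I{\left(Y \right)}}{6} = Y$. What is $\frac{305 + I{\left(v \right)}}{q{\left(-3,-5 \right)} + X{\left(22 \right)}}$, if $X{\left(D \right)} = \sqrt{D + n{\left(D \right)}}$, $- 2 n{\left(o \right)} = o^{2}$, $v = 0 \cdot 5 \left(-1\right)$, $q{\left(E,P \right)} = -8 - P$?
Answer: $- \frac{915}{229} - \frac{610 i \sqrt{55}}{229} \approx -3.9956 - 19.755 i$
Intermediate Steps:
$v = 0$ ($v = 0 \left(-1\right) = 0$)
$n{\left(o \right)} = - \frac{o^{2}}{2}$
$X{\left(D \right)} = \sqrt{D - \frac{D^{2}}{2}}$
$I{\left(Y \right)} = 6 Y$
$\frac{305 + I{\left(v \right)}}{q{\left(-3,-5 \right)} + X{\left(22 \right)}} = \frac{305 + 6 \cdot 0}{\left(-8 - -5\right) + \frac{\sqrt{2} \sqrt{22 \left(2 - 22\right)}}{2}} = \frac{305 + 0}{\left(-8 + 5\right) + \frac{\sqrt{2} \sqrt{22 \left(2 - 22\right)}}{2}} = \frac{305}{-3 + \frac{\sqrt{2} \sqrt{22 \left(-20\right)}}{2}} = \frac{305}{-3 + \frac{\sqrt{2} \sqrt{-440}}{2}} = \frac{305}{-3 + \frac{\sqrt{2} \cdot 2 i \sqrt{110}}{2}} = \frac{305}{-3 + 2 i \sqrt{55}}$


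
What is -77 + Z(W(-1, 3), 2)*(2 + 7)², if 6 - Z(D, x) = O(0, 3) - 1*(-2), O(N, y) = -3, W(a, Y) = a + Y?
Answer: 490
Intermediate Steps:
W(a, Y) = Y + a
Z(D, x) = 7 (Z(D, x) = 6 - (-3 - 1*(-2)) = 6 - (-3 + 2) = 6 - 1*(-1) = 6 + 1 = 7)
-77 + Z(W(-1, 3), 2)*(2 + 7)² = -77 + 7*(2 + 7)² = -77 + 7*9² = -77 + 7*81 = -77 + 567 = 490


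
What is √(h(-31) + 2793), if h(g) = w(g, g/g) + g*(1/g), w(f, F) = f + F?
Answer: 2*√691 ≈ 52.574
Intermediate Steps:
w(f, F) = F + f
h(g) = 2 + g (h(g) = (g/g + g) + g*(1/g) = (1 + g) + g/g = (1 + g) + 1 = 2 + g)
√(h(-31) + 2793) = √((2 - 31) + 2793) = √(-29 + 2793) = √2764 = 2*√691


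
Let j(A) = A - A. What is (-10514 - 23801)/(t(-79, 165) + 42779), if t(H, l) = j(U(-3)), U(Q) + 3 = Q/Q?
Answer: -34315/42779 ≈ -0.80215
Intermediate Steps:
U(Q) = -2 (U(Q) = -3 + Q/Q = -3 + 1 = -2)
j(A) = 0
t(H, l) = 0
(-10514 - 23801)/(t(-79, 165) + 42779) = (-10514 - 23801)/(0 + 42779) = -34315/42779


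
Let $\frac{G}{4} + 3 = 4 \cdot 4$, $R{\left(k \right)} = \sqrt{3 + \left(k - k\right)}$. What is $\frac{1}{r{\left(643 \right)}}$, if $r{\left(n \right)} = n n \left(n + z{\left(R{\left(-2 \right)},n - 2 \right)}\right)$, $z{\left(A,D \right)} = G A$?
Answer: $\frac{1}{260631691} - \frac{52 \sqrt{3}}{167586177313} \approx 3.2994 \cdot 10^{-9}$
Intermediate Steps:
$R{\left(k \right)} = \sqrt{3}$ ($R{\left(k \right)} = \sqrt{3 + 0} = \sqrt{3}$)
$G = 52$ ($G = -12 + 4 \cdot 4 \cdot 4 = -12 + 4 \cdot 16 = -12 + 64 = 52$)
$z{\left(A,D \right)} = 52 A$
$r{\left(n \right)} = n^{2} \left(n + 52 \sqrt{3}\right)$ ($r{\left(n \right)} = n n \left(n + 52 \sqrt{3}\right) = n^{2} \left(n + 52 \sqrt{3}\right)$)
$\frac{1}{r{\left(643 \right)}} = \frac{1}{643^{2} \left(643 + 52 \sqrt{3}\right)} = \frac{1}{413449 \left(643 + 52 \sqrt{3}\right)} = \frac{1}{265847707 + 21499348 \sqrt{3}}$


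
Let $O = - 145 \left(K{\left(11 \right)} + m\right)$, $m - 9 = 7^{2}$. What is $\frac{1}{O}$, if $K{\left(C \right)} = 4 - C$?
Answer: $- \frac{1}{7395} \approx -0.00013523$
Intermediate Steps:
$m = 58$ ($m = 9 + 7^{2} = 9 + 49 = 58$)
$O = -7395$ ($O = - 145 \left(\left(4 - 11\right) + 58\right) = - 145 \left(-7 + 58\right) = \left(-145\right) 51 = -7395$)
$\frac{1}{O} = \frac{1}{-7395} = - \frac{1}{7395}$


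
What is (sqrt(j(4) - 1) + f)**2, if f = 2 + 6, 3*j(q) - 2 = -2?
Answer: (8 + I)**2 ≈ 63.0 + 16.0*I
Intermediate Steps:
j(q) = 0 (j(q) = 2/3 + (1/3)*(-2) = 2/3 - 2/3 = 0)
f = 8
(sqrt(j(4) - 1) + f)**2 = (sqrt(0 - 1) + 8)**2 = (sqrt(-1) + 8)**2 = (I + 8)**2 = (8 + I)**2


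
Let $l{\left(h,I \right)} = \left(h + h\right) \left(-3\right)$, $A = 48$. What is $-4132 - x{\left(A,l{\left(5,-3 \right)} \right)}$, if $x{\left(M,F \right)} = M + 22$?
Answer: $-4202$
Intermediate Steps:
$l{\left(h,I \right)} = - 6 h$ ($l{\left(h,I \right)} = 2 h \left(-3\right) = - 6 h$)
$x{\left(M,F \right)} = 22 + M$
$-4132 - x{\left(A,l{\left(5,-3 \right)} \right)} = -4132 - \left(22 + 48\right) = -4132 - 70 = -4202$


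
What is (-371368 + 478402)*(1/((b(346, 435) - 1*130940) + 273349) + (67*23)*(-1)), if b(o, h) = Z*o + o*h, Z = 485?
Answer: -75992361951192/460729 ≈ -1.6494e+8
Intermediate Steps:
b(o, h) = 485*o + h*o (b(o, h) = 485*o + o*h = 485*o + h*o)
(-371368 + 478402)*(1/((b(346, 435) - 1*130940) + 273349) + (67*23)*(-1)) = (-371368 + 478402)*(1/((346*(485 + 435) - 1*130940) + 273349) + (67*23)*(-1)) = 107034*(1/((346*920 - 130940) + 273349) + 1541*(-1)) = 107034*(1/((318320 - 130940) + 273349) - 1541) = 107034*(1/(187380 + 273349) - 1541) = 107034*(1/460729 - 1541) = 107034*(-709983388/460729) = -75992361951192/460729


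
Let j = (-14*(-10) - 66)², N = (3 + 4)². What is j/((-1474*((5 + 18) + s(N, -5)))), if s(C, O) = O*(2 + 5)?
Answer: 1369/4422 ≈ 0.30959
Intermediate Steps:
N = 49 (N = 7² = 49)
s(C, O) = 7*O (s(C, O) = O*7 = 7*O)
j = 5476 (j = (140 - 66)² = 74² = 5476)
j/((-1474*((5 + 18) + s(N, -5)))) = 5476/((-1474*((5 + 18) + 7*(-5)))) = 5476/((-1474*(23 - 35))) = 5476/((-1474*(-12))) = 5476/17688 = 5476*(1/17688) = 1369/4422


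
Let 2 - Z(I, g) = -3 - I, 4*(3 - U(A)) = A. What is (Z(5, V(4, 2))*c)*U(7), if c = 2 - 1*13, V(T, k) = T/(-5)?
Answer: -275/2 ≈ -137.50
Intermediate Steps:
U(A) = 3 - A/4
V(T, k) = -T/5 (V(T, k) = T*(-1/5) = -T/5)
c = -11 (c = 2 - 13 = -11)
Z(I, g) = 5 + I (Z(I, g) = 2 - (-3 - I) = 2 + (3 + I) = 5 + I)
(Z(5, V(4, 2))*c)*U(7) = ((5 + 5)*(-11))*(3 - 1/4*7) = (10*(-11))*(3 - 7/4) = -110*5/4 = -275/2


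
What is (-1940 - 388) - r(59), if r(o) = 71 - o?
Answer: -2340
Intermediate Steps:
(-1940 - 388) - r(59) = (-1940 - 388) - (71 - 1*59) = -2328 - (71 - 59) = -2328 - 1*12 = -2328 - 12 = -2340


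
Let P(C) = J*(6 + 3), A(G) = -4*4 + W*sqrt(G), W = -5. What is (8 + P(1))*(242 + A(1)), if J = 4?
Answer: 9724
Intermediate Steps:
A(G) = -16 - 5*sqrt(G) (A(G) = -4*4 - 5*sqrt(G) = -16 - 5*sqrt(G))
P(C) = 36 (P(C) = 4*(6 + 3) = 4*9 = 36)
(8 + P(1))*(242 + A(1)) = (8 + 36)*(242 + (-16 - 5*sqrt(1))) = 44*(242 + (-16 - 5*1)) = 44*(242 + (-16 - 5)) = 44*(242 - 21) = 44*221 = 9724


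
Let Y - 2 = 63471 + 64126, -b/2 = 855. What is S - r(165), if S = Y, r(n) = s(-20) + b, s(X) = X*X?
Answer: 128909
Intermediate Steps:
s(X) = X²
b = -1710 (b = -2*855 = -1710)
r(n) = -1310 (r(n) = (-20)² - 1710 = 400 - 1710 = -1310)
Y = 127599 (Y = 2 + (63471 + 64126) = 2 + 127597 = 127599)
S = 127599
S - r(165) = 127599 - 1*(-1310) = 127599 + 1310 = 128909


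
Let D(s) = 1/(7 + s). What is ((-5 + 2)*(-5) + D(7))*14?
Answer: 211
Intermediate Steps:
((-5 + 2)*(-5) + D(7))*14 = ((-5 + 2)*(-5) + 1/(7 + 7))*14 = (-3*(-5) + 1/14)*14 = (15 + 1/14)*14 = (211/14)*14 = 211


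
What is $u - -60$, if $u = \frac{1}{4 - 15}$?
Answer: $\frac{659}{11} \approx 59.909$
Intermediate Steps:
$u = - \frac{1}{11}$ ($u = \frac{1}{-11} = - \frac{1}{11} \approx -0.090909$)
$u - -60 = - \frac{1}{11} - -60 = - \frac{1}{11} + 60 = \frac{659}{11}$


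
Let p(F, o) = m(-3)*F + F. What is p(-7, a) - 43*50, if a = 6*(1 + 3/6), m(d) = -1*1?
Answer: -2150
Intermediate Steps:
m(d) = -1
a = 9 (a = 6*(1 + 3*(1/6)) = 6*(1 + 1/2) = 6*(3/2) = 9)
p(F, o) = 0 (p(F, o) = -F + F = 0)
p(-7, a) - 43*50 = 0 - 43*50 = 0 - 2150 = -2150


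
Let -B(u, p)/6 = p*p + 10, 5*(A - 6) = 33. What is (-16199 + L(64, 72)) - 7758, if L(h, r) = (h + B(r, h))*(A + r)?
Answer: -10513741/5 ≈ -2.1027e+6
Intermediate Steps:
A = 63/5 (A = 6 + (1/5)*33 = 6 + 33/5 = 63/5 ≈ 12.600)
B(u, p) = -60 - 6*p**2 (B(u, p) = -6*(p*p + 10) = -6*(p**2 + 10) = -6*(10 + p**2) = -60 - 6*p**2)
L(h, r) = (63/5 + r)*(-60 + h - 6*h**2) (L(h, r) = (h + (-60 - 6*h**2))*(63/5 + r) = (-60 + h - 6*h**2)*(63/5 + r) = (63/5 + r)*(-60 + h - 6*h**2))
(-16199 + L(64, 72)) - 7758 = (-16199 + (-756 - 378/5*64**2 + (63/5)*64 + 64*72 - 6*72*(10 + 64**2))) - 7758 = (-16199 + (-756 - 378/5*4096 + 4032/5 + 4608 - 6*72*(10 + 4096))) - 7758 = (-16199 + (-756 - 1548288/5 + 4032/5 + 4608 - 6*72*4106)) - 7758 = (-16199 + (-756 - 1548288/5 + 4032/5 + 4608 - 1773792)) - 7758 = (-16199 - 10393956/5) - 7758 = -10474951/5 - 7758 = -10513741/5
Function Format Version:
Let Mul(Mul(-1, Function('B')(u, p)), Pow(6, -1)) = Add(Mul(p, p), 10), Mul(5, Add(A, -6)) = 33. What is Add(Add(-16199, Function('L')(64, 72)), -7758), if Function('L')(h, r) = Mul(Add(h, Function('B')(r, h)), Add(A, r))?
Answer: Rational(-10513741, 5) ≈ -2.1027e+6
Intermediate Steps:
A = Rational(63, 5) (A = Add(6, Mul(Rational(1, 5), 33)) = Add(6, Rational(33, 5)) = Rational(63, 5) ≈ 12.600)
Function('B')(u, p) = Add(-60, Mul(-6, Pow(p, 2))) (Function('B')(u, p) = Mul(-6, Add(Mul(p, p), 10)) = Mul(-6, Add(Pow(p, 2), 10)) = Mul(-6, Add(10, Pow(p, 2))) = Add(-60, Mul(-6, Pow(p, 2))))
Function('L')(h, r) = Mul(Add(Rational(63, 5), r), Add(-60, h, Mul(-6, Pow(h, 2)))) (Function('L')(h, r) = Mul(Add(h, Add(-60, Mul(-6, Pow(h, 2)))), Add(Rational(63, 5), r)) = Mul(Add(-60, h, Mul(-6, Pow(h, 2))), Add(Rational(63, 5), r)) = Mul(Add(Rational(63, 5), r), Add(-60, h, Mul(-6, Pow(h, 2)))))
Add(Add(-16199, Function('L')(64, 72)), -7758) = Add(Add(-16199, Add(-756, Mul(Rational(-378, 5), Pow(64, 2)), Mul(Rational(63, 5), 64), Mul(64, 72), Mul(-6, 72, Add(10, Pow(64, 2))))), -7758) = Add(Add(-16199, Add(-756, Mul(Rational(-378, 5), 4096), Rational(4032, 5), 4608, Mul(-6, 72, Add(10, 4096)))), -7758) = Add(Add(-16199, Add(-756, Rational(-1548288, 5), Rational(4032, 5), 4608, Mul(-6, 72, 4106))), -7758) = Add(Add(-16199, Add(-756, Rational(-1548288, 5), Rational(4032, 5), 4608, -1773792)), -7758) = Add(Add(-16199, Rational(-10393956, 5)), -7758) = Add(Rational(-10474951, 5), -7758) = Rational(-10513741, 5)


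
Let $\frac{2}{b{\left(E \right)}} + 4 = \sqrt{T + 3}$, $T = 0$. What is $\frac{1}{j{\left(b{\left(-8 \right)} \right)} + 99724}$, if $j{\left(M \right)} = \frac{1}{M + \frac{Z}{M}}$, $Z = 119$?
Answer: $\frac{60116441301}{5995051682957089} + \frac{1543 \sqrt{3}}{11990103365914178} \approx 1.0028 \cdot 10^{-5}$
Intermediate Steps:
$b{\left(E \right)} = \frac{2}{-4 + \sqrt{3}}$ ($b{\left(E \right)} = \frac{2}{-4 + \sqrt{0 + 3}} = \frac{2}{-4 + \sqrt{3}}$)
$j{\left(M \right)} = \frac{1}{M + \frac{119}{M}}$
$\frac{1}{j{\left(b{\left(-8 \right)} \right)} + 99724} = \frac{1}{\frac{- \frac{8}{13} - \frac{2 \sqrt{3}}{13}}{119 + \left(- \frac{8}{13} - \frac{2 \sqrt{3}}{13}\right)^{2}} + 99724} = \frac{1}{99724 + \frac{- \frac{8}{13} - \frac{2 \sqrt{3}}{13}}{119 + \left(- \frac{8}{13} - \frac{2 \sqrt{3}}{13}\right)^{2}}}$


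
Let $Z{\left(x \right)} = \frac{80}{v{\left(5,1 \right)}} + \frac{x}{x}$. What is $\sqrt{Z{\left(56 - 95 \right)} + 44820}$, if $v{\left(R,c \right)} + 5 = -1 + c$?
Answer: $\sqrt{44805} \approx 211.67$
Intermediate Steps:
$v{\left(R,c \right)} = -6 + c$ ($v{\left(R,c \right)} = -5 + \left(-1 + c\right) = -6 + c$)
$Z{\left(x \right)} = -15$ ($Z{\left(x \right)} = \frac{80}{-6 + 1} + \frac{x}{x} = \frac{80}{-5} + 1 = 80 \left(- \frac{1}{5}\right) + 1 = -16 + 1 = -15$)
$\sqrt{Z{\left(56 - 95 \right)} + 44820} = \sqrt{-15 + 44820} = \sqrt{44805}$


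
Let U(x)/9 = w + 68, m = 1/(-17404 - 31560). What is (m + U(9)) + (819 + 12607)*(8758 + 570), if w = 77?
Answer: 6132204011811/48964 ≈ 1.2524e+8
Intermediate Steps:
m = -1/48964 (m = 1/(-48964) = -1/48964 ≈ -2.0423e-5)
U(x) = 1305 (U(x) = 9*(77 + 68) = 9*145 = 1305)
(m + U(9)) + (819 + 12607)*(8758 + 570) = (-1/48964 + 1305) + (819 + 12607)*(8758 + 570) = 63898019/48964 + 13426*9328 = 63898019/48964 + 125237728 = 6132204011811/48964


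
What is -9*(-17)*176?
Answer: 26928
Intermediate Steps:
-9*(-17)*176 = 153*176 = 26928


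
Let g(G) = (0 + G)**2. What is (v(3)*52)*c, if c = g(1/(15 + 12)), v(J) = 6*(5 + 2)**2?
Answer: 5096/243 ≈ 20.971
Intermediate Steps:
g(G) = G**2
v(J) = 294 (v(J) = 6*7**2 = 6*49 = 294)
c = 1/729 (c = (1/(15 + 12))**2 = (1/27)**2 = 1/729 ≈ 0.0013717)
(v(3)*52)*c = (294*52)*(1/729) = 15288*(1/729) = 5096/243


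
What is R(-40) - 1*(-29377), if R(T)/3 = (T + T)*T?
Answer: 38977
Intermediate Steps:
R(T) = 6*T**2 (R(T) = 3*((T + T)*T) = 3*((2*T)*T) = 3*(2*T**2) = 6*T**2)
R(-40) - 1*(-29377) = 6*(-40)**2 - 1*(-29377) = 6*1600 + 29377 = 9600 + 29377 = 38977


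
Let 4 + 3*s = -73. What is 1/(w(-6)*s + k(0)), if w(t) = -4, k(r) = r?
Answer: 3/308 ≈ 0.0097403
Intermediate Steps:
s = -77/3 (s = -4/3 + (⅓)*(-73) = -4/3 - 73/3 = -77/3 ≈ -25.667)
1/(w(-6)*s + k(0)) = 1/(-4*(-77/3) + 0) = 1/(308/3 + 0) = 1/(308/3) = 3/308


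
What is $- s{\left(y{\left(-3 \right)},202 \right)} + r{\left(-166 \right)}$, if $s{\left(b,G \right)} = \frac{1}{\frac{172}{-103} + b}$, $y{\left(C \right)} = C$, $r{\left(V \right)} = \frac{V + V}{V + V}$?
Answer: $\frac{584}{481} \approx 1.2141$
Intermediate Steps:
$r{\left(V \right)} = 1$ ($r{\left(V \right)} = \frac{2 V}{2 V} = 2 V \frac{1}{2 V} = 1$)
$s{\left(b,G \right)} = \frac{1}{- \frac{172}{103} + b}$ ($s{\left(b,G \right)} = \frac{1}{172 \left(- \frac{1}{103}\right) + b} = \frac{1}{- \frac{172}{103} + b}$)
$- s{\left(y{\left(-3 \right)},202 \right)} + r{\left(-166 \right)} = - \frac{103}{-172 + 103 \left(-3\right)} + 1 = - \frac{103}{-172 - 309} + 1 = - \frac{103}{-481} + 1 = - \frac{103 \left(-1\right)}{481} + 1 = \left(-1\right) \left(- \frac{103}{481}\right) + 1 = \frac{103}{481} + 1 = \frac{584}{481}$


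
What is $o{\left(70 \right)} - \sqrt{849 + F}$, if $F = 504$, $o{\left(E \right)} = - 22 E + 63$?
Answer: $-1477 - \sqrt{1353} \approx -1513.8$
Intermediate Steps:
$o{\left(E \right)} = 63 - 22 E$
$o{\left(70 \right)} - \sqrt{849 + F} = \left(63 - 1540\right) - \sqrt{849 + 504} = \left(63 - 1540\right) - \sqrt{1353} = -1477 - \sqrt{1353}$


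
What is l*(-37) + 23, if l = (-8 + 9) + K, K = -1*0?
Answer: -14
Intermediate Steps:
K = 0
l = 1 (l = (-8 + 9) + 0 = 1 + 0 = 1)
l*(-37) + 23 = 1*(-37) + 23 = -37 + 23 = -14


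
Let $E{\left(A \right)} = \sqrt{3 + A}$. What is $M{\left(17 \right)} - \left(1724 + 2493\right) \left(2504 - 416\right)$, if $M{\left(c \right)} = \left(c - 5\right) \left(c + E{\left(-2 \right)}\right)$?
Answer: $-8804880$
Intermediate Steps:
$M{\left(c \right)} = \left(1 + c\right) \left(-5 + c\right)$ ($M{\left(c \right)} = \left(c - 5\right) \left(c + \sqrt{3 - 2}\right) = \left(-5 + c\right) \left(c + \sqrt{1}\right) = \left(-5 + c\right) \left(c + 1\right) = \left(-5 + c\right) \left(1 + c\right) = \left(1 + c\right) \left(-5 + c\right)$)
$M{\left(17 \right)} - \left(1724 + 2493\right) \left(2504 - 416\right) = \left(-5 + 17^{2} - 68\right) - \left(1724 + 2493\right) \left(2504 - 416\right) = \left(-5 + 289 - 68\right) - 4217 \cdot 2088 = 216 - 8805096 = -8804880$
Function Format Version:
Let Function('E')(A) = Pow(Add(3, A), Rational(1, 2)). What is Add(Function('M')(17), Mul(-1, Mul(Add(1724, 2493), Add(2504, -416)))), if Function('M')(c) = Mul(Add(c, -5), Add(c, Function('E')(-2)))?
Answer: -8804880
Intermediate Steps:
Function('M')(c) = Mul(Add(1, c), Add(-5, c)) (Function('M')(c) = Mul(Add(c, -5), Add(c, Pow(Add(3, -2), Rational(1, 2)))) = Mul(Add(-5, c), Add(c, Pow(1, Rational(1, 2)))) = Mul(Add(-5, c), Add(c, 1)) = Mul(Add(-5, c), Add(1, c)) = Mul(Add(1, c), Add(-5, c)))
Add(Function('M')(17), Mul(-1, Mul(Add(1724, 2493), Add(2504, -416)))) = Add(Add(-5, Pow(17, 2), Mul(-4, 17)), Mul(-1, Mul(Add(1724, 2493), Add(2504, -416)))) = Add(Add(-5, 289, -68), Mul(-1, Mul(4217, 2088))) = Add(216, Mul(-1, 8805096)) = Add(216, -8805096) = -8804880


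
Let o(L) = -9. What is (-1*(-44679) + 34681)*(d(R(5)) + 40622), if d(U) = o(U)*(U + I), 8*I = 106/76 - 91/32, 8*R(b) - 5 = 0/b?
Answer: 61245452870/19 ≈ 3.2234e+9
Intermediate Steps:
R(b) = 5/8 (R(b) = 5/8 + (0/b)/8 = 5/8 + (⅛)*0 = 5/8 + 0 = 5/8)
I = -881/4864 (I = (106/76 - 91/32)/8 = (106*(1/76) - 91*1/32)/8 = (53/38 - 91/32)/8 = (⅛)*(-881/608) = -881/4864 ≈ -0.18113)
d(U) = 7929/4864 - 9*U (d(U) = -9*(U - 881/4864) = -9*(-881/4864 + U) = 7929/4864 - 9*U)
(-1*(-44679) + 34681)*(d(R(5)) + 40622) = (-1*(-44679) + 34681)*((7929/4864 - 9*5/8) + 40622) = (44679 + 34681)*((7929/4864 - 45/8) + 40622) = 79360*(-19431/4864 + 40622) = 79360*(197565977/4864) = 61245452870/19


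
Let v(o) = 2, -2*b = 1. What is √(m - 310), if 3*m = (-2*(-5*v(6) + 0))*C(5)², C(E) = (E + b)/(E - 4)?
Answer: 5*I*√7 ≈ 13.229*I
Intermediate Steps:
b = -½ (b = -½*1 = -½ ≈ -0.50000)
C(E) = (-½ + E)/(-4 + E) (C(E) = (E - ½)/(E - 4) = (-½ + E)/(-4 + E))
m = 135 (m = ((-2*(-5*2 + 0))*((-½ + 5)/(-4 + 5))²)/3 = ((-2*(-10 + 0))*((9/2)/1)²)/3 = ((-2*(-10))*(1*(9/2))²)/3 = (20*(9/2)²)/3 = (20*(81/4))/3 = (⅓)*405 = 135)
√(m - 310) = √(135 - 310) = √(-175) = 5*I*√7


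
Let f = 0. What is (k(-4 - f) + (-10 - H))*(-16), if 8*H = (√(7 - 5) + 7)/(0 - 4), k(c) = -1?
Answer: 345/2 - √2/2 ≈ 171.79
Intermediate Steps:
H = -7/32 - √2/32 (H = ((√(7 - 5) + 7)/(0 - 4))/8 = ((√2 + 7)/(-4))/8 = ((7 + √2)*(-¼))/8 = (-7/4 - √2/4)/8 = -7/32 - √2/32 ≈ -0.26294)
(k(-4 - f) + (-10 - H))*(-16) = (-1 + (-10 - (-7/32 - √2/32)))*(-16) = (-1 + (-10 + (7/32 + √2/32)))*(-16) = (-1 + (-313/32 + √2/32))*(-16) = (-345/32 + √2/32)*(-16) = 345/2 - √2/2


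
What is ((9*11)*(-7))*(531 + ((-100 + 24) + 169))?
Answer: -432432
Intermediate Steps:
((9*11)*(-7))*(531 + ((-100 + 24) + 169)) = (99*(-7))*(531 + (-76 + 169)) = -693*(531 + 93) = -693*624 = -432432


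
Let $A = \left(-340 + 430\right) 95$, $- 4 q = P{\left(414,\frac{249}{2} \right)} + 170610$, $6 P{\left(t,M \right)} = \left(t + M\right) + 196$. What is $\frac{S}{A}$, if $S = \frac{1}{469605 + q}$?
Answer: $\frac{8}{29201457675} \approx 2.7396 \cdot 10^{-10}$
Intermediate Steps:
$P{\left(t,M \right)} = \frac{98}{3} + \frac{M}{6} + \frac{t}{6}$ ($P{\left(t,M \right)} = \frac{\left(t + M\right) + 196}{6} = \frac{\left(M + t\right) + 196}{6} = \frac{196 + M + t}{6} = \frac{98}{3} + \frac{M}{6} + \frac{t}{6}$)
$q = - \frac{2048789}{48}$ ($q = - \frac{\left(\frac{98}{3} + \frac{249 \cdot \frac{1}{2}}{6} + \frac{1}{6} \cdot 414\right) + 170610}{4} = - \frac{\left(\frac{98}{3} + \frac{249 \cdot \frac{1}{2}}{6} + 69\right) + 170610}{4} = - \frac{\left(\frac{98}{3} + \frac{1}{6} \cdot \frac{249}{2} + 69\right) + 170610}{4} = - \frac{\left(\frac{98}{3} + \frac{83}{4} + 69\right) + 170610}{4} = - \frac{\frac{1469}{12} + 170610}{4} = \left(- \frac{1}{4}\right) \frac{2048789}{12} = - \frac{2048789}{48} \approx -42683.0$)
$A = 8550$ ($A = 90 \cdot 95 = 8550$)
$S = \frac{48}{20492251}$ ($S = \frac{1}{469605 - \frac{2048789}{48}} = \frac{1}{\frac{20492251}{48}} = \frac{48}{20492251} \approx 2.3423 \cdot 10^{-6}$)
$\frac{S}{A} = \frac{48}{20492251 \cdot 8550} = \frac{48}{20492251} \cdot \frac{1}{8550} = \frac{8}{29201457675}$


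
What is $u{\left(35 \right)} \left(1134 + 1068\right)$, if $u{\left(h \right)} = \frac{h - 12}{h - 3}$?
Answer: $\frac{25323}{16} \approx 1582.7$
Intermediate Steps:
$u{\left(h \right)} = \frac{-12 + h}{-3 + h}$
$u{\left(35 \right)} \left(1134 + 1068\right) = \frac{-12 + 35}{-3 + 35} \left(1134 + 1068\right) = \frac{1}{32} \cdot 23 \cdot 2202 = \frac{23}{32} \cdot 2202 = \frac{25323}{16}$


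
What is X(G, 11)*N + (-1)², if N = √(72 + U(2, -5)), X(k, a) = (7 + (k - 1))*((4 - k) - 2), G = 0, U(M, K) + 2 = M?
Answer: 1 + 72*√2 ≈ 102.82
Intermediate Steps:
U(M, K) = -2 + M
X(k, a) = (2 - k)*(6 + k) (X(k, a) = (7 + (-1 + k))*(2 - k) = (6 + k)*(2 - k) = (2 - k)*(6 + k))
N = 6*√2 (N = √(72 + (-2 + 2)) = √(72 + 0) = √72 = 6*√2 ≈ 8.4853)
X(G, 11)*N + (-1)² = (12 - 1*0² - 4*0)*(6*√2) + (-1)² = (12 - 1*0 + 0)*(6*√2) + 1 = (12 + 0 + 0)*(6*√2) + 1 = 12*(6*√2) + 1 = 72*√2 + 1 = 1 + 72*√2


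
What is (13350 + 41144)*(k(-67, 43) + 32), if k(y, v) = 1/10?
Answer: 8746287/5 ≈ 1.7493e+6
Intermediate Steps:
k(y, v) = ⅒
(13350 + 41144)*(k(-67, 43) + 32) = (13350 + 41144)*(⅒ + 32) = 54494*(321/10) = 8746287/5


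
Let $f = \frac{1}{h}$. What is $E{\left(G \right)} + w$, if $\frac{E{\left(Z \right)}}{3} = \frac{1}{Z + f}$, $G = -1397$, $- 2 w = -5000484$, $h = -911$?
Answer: $\frac{3181977982923}{1272668} \approx 2.5002 \cdot 10^{6}$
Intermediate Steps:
$w = 2500242$ ($w = \left(- \frac{1}{2}\right) \left(-5000484\right) = 2500242$)
$f = - \frac{1}{911}$ ($f = \frac{1}{-911} = - \frac{1}{911} \approx -0.0010977$)
$E{\left(Z \right)} = \frac{3}{- \frac{1}{911} + Z}$ ($E{\left(Z \right)} = \frac{3}{Z - \frac{1}{911}} = \frac{3}{- \frac{1}{911} + Z}$)
$E{\left(G \right)} + w = \frac{2733}{-1 + 911 \left(-1397\right)} + 2500242 = \frac{2733}{-1 - 1272667} + 2500242 = \frac{2733}{-1272668} + 2500242 = 2733 \left(- \frac{1}{1272668}\right) + 2500242 = - \frac{2733}{1272668} + 2500242 = \frac{3181977982923}{1272668}$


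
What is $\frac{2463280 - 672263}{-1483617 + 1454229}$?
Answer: $- \frac{1791017}{29388} \approx -60.944$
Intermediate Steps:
$\frac{2463280 - 672263}{-1483617 + 1454229} = \frac{1791017}{-29388} = 1791017 \left(- \frac{1}{29388}\right) = - \frac{1791017}{29388}$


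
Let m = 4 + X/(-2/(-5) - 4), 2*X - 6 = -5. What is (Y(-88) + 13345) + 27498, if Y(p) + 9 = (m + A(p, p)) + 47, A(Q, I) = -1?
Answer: 1471819/36 ≈ 40884.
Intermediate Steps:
X = ½ (X = 3 + (½)*(-5) = 3 - 5/2 = ½ ≈ 0.50000)
m = 139/36 (m = 4 + (½)/(-2/(-5) - 4) = 4 + (½)/(-2*(-⅕) - 4) = 4 + (½)/(⅖ - 4) = 4 + (½)/(-18/5) = 4 - 5/18*½ = 4 - 5/36 = 139/36 ≈ 3.8611)
Y(p) = 1471/36 (Y(p) = -9 + ((139/36 - 1) + 47) = -9 + (103/36 + 47) = -9 + 1795/36 = 1471/36)
(Y(-88) + 13345) + 27498 = (1471/36 + 13345) + 27498 = 481891/36 + 27498 = 1471819/36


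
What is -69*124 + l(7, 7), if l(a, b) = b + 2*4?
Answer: -8541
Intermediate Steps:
l(a, b) = 8 + b (l(a, b) = b + 8 = 8 + b)
-69*124 + l(7, 7) = -69*124 + (8 + 7) = -8556 + 15 = -8541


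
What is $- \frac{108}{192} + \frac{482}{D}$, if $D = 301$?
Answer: $\frac{5003}{4816} \approx 1.0388$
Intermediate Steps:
$- \frac{108}{192} + \frac{482}{D} = - \frac{108}{192} + \frac{482}{301} = \left(-108\right) \frac{1}{192} + 482 \cdot \frac{1}{301} = - \frac{9}{16} + \frac{482}{301} = \frac{5003}{4816}$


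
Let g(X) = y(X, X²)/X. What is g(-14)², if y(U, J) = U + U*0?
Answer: 1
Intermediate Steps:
y(U, J) = U (y(U, J) = U + 0 = U)
g(X) = 1 (g(X) = X/X = 1)
g(-14)² = 1² = 1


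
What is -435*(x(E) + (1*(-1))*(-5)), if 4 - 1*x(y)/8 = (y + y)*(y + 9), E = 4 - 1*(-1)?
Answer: 471105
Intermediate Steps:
E = 5 (E = 4 + 1 = 5)
x(y) = 32 - 16*y*(9 + y) (x(y) = 32 - 8*(y + y)*(y + 9) = 32 - 8*2*y*(9 + y) = 32 - 16*y*(9 + y))
-435*(x(E) + (1*(-1))*(-5)) = -435*((32 - 144*5 - 16*5²) + (1*(-1))*(-5)) = -435*((32 - 720 - 16*25) - 1*(-5)) = -435*((32 - 720 - 400) + 5) = -435*(-1088 + 5) = -435*(-1083) = 471105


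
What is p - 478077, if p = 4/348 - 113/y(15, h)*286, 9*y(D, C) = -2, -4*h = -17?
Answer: -28940201/87 ≈ -3.3265e+5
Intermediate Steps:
h = 17/4 (h = -¼*(-17) = 17/4 ≈ 4.2500)
y(D, C) = -2/9 (y(D, C) = (⅑)*(-2) = -2/9)
p = 12652498/87 (p = 4/348 - 113/(-2/9)*286 = 4*(1/348) - 113*(-9/2)*286 = 1/87 + (1017/2)*286 = 1/87 + 145431 = 12652498/87 ≈ 1.4543e+5)
p - 478077 = 12652498/87 - 478077 = -28940201/87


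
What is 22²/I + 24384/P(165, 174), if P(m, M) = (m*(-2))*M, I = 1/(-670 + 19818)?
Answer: 44345617088/4785 ≈ 9.2676e+6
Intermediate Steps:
I = 1/19148 ≈ 5.2225e-5
P(m, M) = -2*M*m (P(m, M) = (-2*m)*M = -2*M*m)
22²/I + 24384/P(165, 174) = 22²/(1/19148) + 24384/((-2*174*165)) = 484*19148 + 24384/(-57420) = 9267632 + 24384*(-1/57420) = 9267632 - 2032/4785 = 44345617088/4785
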